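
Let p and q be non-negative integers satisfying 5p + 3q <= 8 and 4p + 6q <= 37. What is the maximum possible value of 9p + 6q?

15

Relaxing integrality, the LP optimum is 16.00 at (p,q) = (0, 2.67), which is not an integer point.
(p,q)=(1,1): 5·1+3·1=8≤8, 4·1+6·1=10≤37, objective 15.
(p,q)=(0,2): 5·0+3·2=6≤8, 4·0+6·2=12≤37, objective 12.
No feasible integer point exceeds 15.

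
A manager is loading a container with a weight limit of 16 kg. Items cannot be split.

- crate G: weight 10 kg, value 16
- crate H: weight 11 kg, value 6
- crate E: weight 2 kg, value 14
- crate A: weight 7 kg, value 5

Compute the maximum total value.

30

Treat it as a binary knapsack problem.
crate E + crate A: weight 2 + 7 = 9 ≤ 16, value 14 + 5 = 19.
crate G + crate E: weight 10 + 2 = 12 ≤ 16, value 16 + 14 = 30.
crate H + crate E: weight 11 + 2 = 13 ≤ 16, value 6 + 14 = 20.
Best is crate G and crate E with total value 30.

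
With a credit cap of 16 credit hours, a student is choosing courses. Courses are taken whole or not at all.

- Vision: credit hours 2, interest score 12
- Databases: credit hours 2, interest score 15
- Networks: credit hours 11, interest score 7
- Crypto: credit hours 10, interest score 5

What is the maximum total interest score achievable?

Allowing fractional choices, the relaxed optimum would be about 34.5, but courses are indivisible.
Vision + Databases + Networks: credit hours 2 + 2 + 11 = 15 ≤ 16, interest score 12 + 15 + 7 = 34.
Vision + Databases + Crypto: credit hours 2 + 2 + 10 = 14 ≤ 16, interest score 12 + 15 + 5 = 32.
Vision + Databases: credit hours 2 + 2 = 4 ≤ 16, interest score 12 + 15 = 27.
Best is Vision, Databases, and Networks with total interest score 34.

34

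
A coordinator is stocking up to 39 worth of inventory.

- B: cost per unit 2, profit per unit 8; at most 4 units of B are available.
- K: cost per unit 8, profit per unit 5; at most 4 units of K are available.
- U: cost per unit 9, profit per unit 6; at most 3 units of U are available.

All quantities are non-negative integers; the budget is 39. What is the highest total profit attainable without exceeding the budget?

B has the best ratio (8/2); taking only B gives at most 4×8 = 32 (stopped by the supply cap of 4).
Mixing does better — 4×B and 3×U: cost 35 ≤ 39, profit 4·8 + 3·6 = 50.

50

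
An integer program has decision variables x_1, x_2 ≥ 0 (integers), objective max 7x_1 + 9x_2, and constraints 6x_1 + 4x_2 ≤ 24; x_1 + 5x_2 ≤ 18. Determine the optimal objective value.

(x_1,x_2)=(2,3): 6·2+4·3=24≤24, 1·2+5·3=17≤18, objective 41.
(x_1,x_2)=(1,3): 6·1+4·3=18≤24, 1·1+5·3=16≤18, objective 34.
No feasible integer point exceeds 41.

41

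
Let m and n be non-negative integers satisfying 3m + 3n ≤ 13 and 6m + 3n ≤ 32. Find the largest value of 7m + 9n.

(m,n)=(0,4): 3·0+3·4=12≤13, 6·0+3·4=12≤32, objective 36.
(m,n)=(1,3): 3·1+3·3=12≤13, 6·1+3·3=15≤32, objective 34.
(m,n)=(0,3): 3·0+3·3=9≤13, 6·0+3·3=9≤32, objective 27.
The best lattice point is (0,4), giving 36.

36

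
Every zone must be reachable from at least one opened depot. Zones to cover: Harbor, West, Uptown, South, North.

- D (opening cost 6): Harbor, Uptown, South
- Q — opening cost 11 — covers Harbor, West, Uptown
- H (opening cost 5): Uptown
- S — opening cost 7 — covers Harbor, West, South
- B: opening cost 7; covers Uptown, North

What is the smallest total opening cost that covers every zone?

14

The greedy cost-per-new-zone heuristic would pick D, S, and B for 20, but a cheaper cover exists.
Choose S and B: together they cover Harbor, West, Uptown, South, North — every zone.
Total opening cost: 7 + 7 = 14.
No cover costs less than 14.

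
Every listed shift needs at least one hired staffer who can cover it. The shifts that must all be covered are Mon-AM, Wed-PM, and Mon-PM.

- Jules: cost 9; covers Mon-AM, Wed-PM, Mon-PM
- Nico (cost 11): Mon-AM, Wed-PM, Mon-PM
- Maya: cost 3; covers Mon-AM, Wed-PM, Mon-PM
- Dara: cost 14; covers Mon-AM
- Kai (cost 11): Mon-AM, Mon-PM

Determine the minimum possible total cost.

Maya alone covers Mon-AM, Wed-PM, Mon-PM — every shift.
Total cost: 3.
No cover costs less than 3.

3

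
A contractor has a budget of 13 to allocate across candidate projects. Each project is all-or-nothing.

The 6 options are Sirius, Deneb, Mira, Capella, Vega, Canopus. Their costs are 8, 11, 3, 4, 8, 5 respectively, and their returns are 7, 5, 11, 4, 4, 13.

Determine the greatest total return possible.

28

This is a 0-1 knapsack instance.
Mira + Capella + Canopus: cost 3 + 4 + 5 = 12 ≤ 13, return 11 + 4 + 13 = 28.
Mira + Canopus: cost 3 + 5 = 8 ≤ 13, return 11 + 13 = 24.
Best is Mira, Capella, and Canopus with total return 28.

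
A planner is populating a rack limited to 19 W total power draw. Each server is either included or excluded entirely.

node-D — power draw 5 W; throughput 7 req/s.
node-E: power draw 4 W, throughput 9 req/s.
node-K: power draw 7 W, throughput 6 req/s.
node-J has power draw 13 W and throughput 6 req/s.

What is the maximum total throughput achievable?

Allowing fractional choices, the relaxed optimum would be about 23.4, but servers are indivisible.
node-D + node-E: power draw 5 + 4 = 9 ≤ 19, throughput 7 + 9 = 16.
node-D + node-E + node-K: power draw 5 + 4 + 7 = 16 ≤ 19, throughput 7 + 9 + 6 = 22.
Best is node-D, node-E, and node-K with total throughput 22.

22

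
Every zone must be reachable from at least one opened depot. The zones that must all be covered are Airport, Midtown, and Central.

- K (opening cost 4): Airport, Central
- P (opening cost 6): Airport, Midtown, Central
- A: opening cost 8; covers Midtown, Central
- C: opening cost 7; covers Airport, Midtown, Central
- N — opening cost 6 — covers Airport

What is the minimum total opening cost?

The greedy cost-per-new-zone heuristic would pick K and P for 10, but a cheaper cover exists.
P alone covers Airport, Midtown, Central — every zone.
Total opening cost: 6.
No cover costs less than 6.

6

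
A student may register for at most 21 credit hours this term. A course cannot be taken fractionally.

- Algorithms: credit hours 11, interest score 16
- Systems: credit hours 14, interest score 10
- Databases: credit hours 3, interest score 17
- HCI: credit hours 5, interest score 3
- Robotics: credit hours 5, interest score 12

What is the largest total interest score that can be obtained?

Treat it as a binary knapsack problem.
Allowing fractional choices, the relaxed optimum would be about 46.4, but courses are indivisible.
Algorithms + Databases + HCI: credit hours 11 + 3 + 5 = 19 ≤ 21, interest score 16 + 17 + 3 = 36.
Algorithms + Databases: credit hours 11 + 3 = 14 ≤ 21, interest score 16 + 17 = 33.
Algorithms + Databases + Robotics: credit hours 11 + 3 + 5 = 19 ≤ 21, interest score 16 + 17 + 12 = 45.
Best is Algorithms, Databases, and Robotics with total interest score 45.

45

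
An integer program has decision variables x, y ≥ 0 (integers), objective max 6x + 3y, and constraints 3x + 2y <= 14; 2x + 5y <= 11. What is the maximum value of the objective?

24

Relaxing integrality, the LP optimum is 28.00 at (x,y) = (4.67, 0), which is not an integer point.
(x,y)=(4,0): 3·4+2·0=12≤14, 2·4+5·0=8≤11, objective 24.
(x,y)=(3,1): 3·3+2·1=11≤14, 2·3+5·1=11≤11, objective 21.
(x,y)=(3,0): 3·3+2·0=9≤14, 2·3+5·0=6≤11, objective 18.
No feasible integer point exceeds 24.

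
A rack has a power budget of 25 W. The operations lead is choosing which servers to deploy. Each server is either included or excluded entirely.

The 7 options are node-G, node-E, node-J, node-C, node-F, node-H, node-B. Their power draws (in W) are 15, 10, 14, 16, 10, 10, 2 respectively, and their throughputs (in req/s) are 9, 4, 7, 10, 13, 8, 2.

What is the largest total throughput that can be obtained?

23

Treat it as a binary knapsack problem.
Allowing fractional choices, the relaxed optimum would be about 24.9, but servers are indivisible.
node-F + node-H + node-B: power draw 10 + 10 + 2 = 22 ≤ 25, throughput 13 + 8 + 2 = 23.
node-G + node-F: power draw 15 + 10 = 25 ≤ 25, throughput 9 + 13 = 22.
Best is node-F, node-H, and node-B with total throughput 23.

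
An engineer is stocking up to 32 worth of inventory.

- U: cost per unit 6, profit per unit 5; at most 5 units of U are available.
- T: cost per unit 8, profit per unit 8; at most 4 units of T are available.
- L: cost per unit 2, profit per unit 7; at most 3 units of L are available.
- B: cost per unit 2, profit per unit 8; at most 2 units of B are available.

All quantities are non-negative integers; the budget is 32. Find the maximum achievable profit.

2×U, 1×T, 3×L, and 2×B: cost 30 ≤ 32, profit 2·5 + 1·8 + 3·7 + 2·8 = 55.
1×U, 2×T, 3×L, and 2×B: cost 32 ≤ 32, profit 1·5 + 2·8 + 3·7 + 2·8 = 58.
Best is 58.

58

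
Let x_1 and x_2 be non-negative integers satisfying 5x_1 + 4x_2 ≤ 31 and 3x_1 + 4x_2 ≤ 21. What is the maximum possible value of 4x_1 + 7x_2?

The continuous relaxation peaks at (0, 5.25) with value 36.75; rounding to a feasible lattice point costs some objective.
(x_1,x_2)=(0,5): 5·0+4·5=20≤31, 3·0+4·5=20≤21, objective 35.
(x_1,x_2)=(1,4): 5·1+4·4=21≤31, 3·1+4·4=19≤21, objective 32.
Maximum is 35 at (x_1,x_2)=(0,5).

35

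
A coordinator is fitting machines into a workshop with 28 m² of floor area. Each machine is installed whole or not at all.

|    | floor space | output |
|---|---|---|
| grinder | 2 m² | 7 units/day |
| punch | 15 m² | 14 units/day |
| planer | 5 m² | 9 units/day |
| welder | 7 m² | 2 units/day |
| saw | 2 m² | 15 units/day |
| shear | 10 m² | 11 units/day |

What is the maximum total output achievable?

45

Allowing fractional choices, the relaxed optimum would be about 50.4, but machines are indivisible.
grinder + planer + welder + saw + shear: floor space 2 + 5 + 7 + 2 + 10 = 26 ≤ 28, output 7 + 9 + 2 + 15 + 11 = 44.
grinder + planer + saw + shear: floor space 2 + 5 + 2 + 10 = 19 ≤ 28, output 7 + 9 + 15 + 11 = 42.
grinder + punch + planer + saw: floor space 2 + 15 + 5 + 2 = 24 ≤ 28, output 7 + 14 + 9 + 15 = 45.
Best is grinder, punch, planer, and saw with total output 45.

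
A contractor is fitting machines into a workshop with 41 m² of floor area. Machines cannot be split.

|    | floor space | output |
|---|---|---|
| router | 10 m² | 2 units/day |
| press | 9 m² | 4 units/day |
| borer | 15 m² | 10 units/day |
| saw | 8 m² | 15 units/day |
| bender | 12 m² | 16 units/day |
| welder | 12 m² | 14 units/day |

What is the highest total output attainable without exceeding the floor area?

Take press, saw, bender, and welder: floor space 9 + 8 + 12 + 12 = 41 ≤ 41, output 4 + 15 + 16 + 14 = 49.
No other feasible combination does better.

49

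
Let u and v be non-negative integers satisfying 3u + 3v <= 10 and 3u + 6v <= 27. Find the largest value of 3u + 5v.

15

(u,v)=(0,3): 3·0+3·3=9≤10, 3·0+6·3=18≤27, objective 15.
(u,v)=(1,2): 3·1+3·2=9≤10, 3·1+6·2=15≤27, objective 13.
(u,v)=(0,2): 3·0+3·2=6≤10, 3·0+6·2=12≤27, objective 10.
Maximum is 15 at (u,v)=(0,3).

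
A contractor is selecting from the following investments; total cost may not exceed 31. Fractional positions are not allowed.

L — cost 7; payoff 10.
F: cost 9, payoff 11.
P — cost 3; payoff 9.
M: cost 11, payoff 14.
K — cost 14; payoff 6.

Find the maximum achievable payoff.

44

Take L, F, P, and M: cost 7 + 9 + 3 + 11 = 30 ≤ 31, payoff 10 + 11 + 9 + 14 = 44.
No other feasible combination does better.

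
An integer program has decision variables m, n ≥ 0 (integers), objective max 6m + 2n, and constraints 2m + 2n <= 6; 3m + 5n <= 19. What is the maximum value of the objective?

18

(m,n)=(3,0): 2·3+2·0=6≤6, 3·3+5·0=9≤19, objective 18.
(m,n)=(2,1): 2·2+2·1=6≤6, 3·2+5·1=11≤19, objective 14.
(m,n)=(2,0): 2·2+2·0=4≤6, 3·2+5·0=6≤19, objective 12.
Maximum is 18 at (m,n)=(3,0).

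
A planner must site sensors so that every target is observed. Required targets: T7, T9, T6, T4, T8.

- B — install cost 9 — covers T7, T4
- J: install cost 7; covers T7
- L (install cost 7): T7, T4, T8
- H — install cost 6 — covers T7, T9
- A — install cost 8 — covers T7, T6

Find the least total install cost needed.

This is a weighted set-cover instance.
Choose L, H, and A: together they cover T7, T9, T6, T4, T8 — every target.
Total install cost: 7 + 6 + 8 = 21.

21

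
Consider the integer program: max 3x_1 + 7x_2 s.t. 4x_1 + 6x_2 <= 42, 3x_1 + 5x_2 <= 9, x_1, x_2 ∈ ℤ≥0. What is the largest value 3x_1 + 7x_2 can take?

10

(x_1,x_2)=(1,1): 4·1+6·1=10≤42, 3·1+5·1=8≤9, objective 10.
(x_1,x_2)=(0,1): 4·0+6·1=6≤42, 3·0+5·1=5≤9, objective 7.
(x_1,x_2)=(2,0): 4·2+6·0=8≤42, 3·2+5·0=6≤9, objective 6.
No feasible integer point exceeds 10.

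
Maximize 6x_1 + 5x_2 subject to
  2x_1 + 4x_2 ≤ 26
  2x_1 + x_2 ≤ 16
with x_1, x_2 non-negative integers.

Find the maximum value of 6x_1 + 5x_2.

52

Relaxing integrality, the LP optimum is 54.67 at (x_1,x_2) = (6.33, 3.33), which is not an integer point.
(x_1,x_2)=(7,2): 2·7+4·2=22≤26, 2·7+1·2=16≤16, objective 52.
(x_1,x_2)=(6,3): 2·6+4·3=24≤26, 2·6+1·3=15≤16, objective 51.
(x_1,x_2)=(5,4): 2·5+4·4=26≤26, 2·5+1·4=14≤16, objective 50.
No feasible integer point exceeds 52.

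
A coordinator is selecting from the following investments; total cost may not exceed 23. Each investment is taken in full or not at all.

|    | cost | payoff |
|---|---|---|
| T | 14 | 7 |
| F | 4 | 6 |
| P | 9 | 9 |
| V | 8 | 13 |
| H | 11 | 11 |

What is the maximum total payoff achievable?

30

Treat it as a binary knapsack problem.
F + P + V: cost 4 + 9 + 8 = 21 ≤ 23, payoff 6 + 9 + 13 = 28.
F + V + H: cost 4 + 8 + 11 = 23 ≤ 23, payoff 6 + 13 + 11 = 30.
Best is F, V, and H with total payoff 30.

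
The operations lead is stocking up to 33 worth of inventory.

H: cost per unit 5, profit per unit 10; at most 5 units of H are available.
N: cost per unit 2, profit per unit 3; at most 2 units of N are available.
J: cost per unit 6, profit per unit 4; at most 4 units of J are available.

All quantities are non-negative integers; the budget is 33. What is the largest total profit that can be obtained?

This is a bounded integer knapsack.
5×H, 1×N, and 1×J: cost 33 ≤ 33, profit 5·10 + 1·3 + 1·4 = 57.
5×H and 2×N: cost 29 ≤ 33, profit 5·10 + 2·3 = 56.
Best is 57.

57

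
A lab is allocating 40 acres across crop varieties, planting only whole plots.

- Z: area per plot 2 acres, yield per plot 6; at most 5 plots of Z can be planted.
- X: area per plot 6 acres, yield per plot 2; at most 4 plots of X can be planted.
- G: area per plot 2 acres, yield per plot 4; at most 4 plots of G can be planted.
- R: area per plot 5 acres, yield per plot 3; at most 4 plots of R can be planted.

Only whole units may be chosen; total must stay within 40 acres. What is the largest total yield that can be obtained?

Take 5×Z, 4×G, and 4×R: area 38 ≤ 40, yield 5·6 + 4·4 + 4·3 = 58.
Z has the best ratio (6/2) and is taken to its limit of 5; remaining capacity is filled optimally with the others.

58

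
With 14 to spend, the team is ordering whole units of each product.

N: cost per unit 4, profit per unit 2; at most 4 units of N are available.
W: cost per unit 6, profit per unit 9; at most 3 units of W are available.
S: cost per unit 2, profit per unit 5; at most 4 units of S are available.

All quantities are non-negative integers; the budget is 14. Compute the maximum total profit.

1×W and 4×S: cost 14 ≤ 14, profit 1·9 + 4·5 = 29.
1×W and 3×S: cost 12 ≤ 14, profit 1·9 + 3·5 = 24.
Best is 29.

29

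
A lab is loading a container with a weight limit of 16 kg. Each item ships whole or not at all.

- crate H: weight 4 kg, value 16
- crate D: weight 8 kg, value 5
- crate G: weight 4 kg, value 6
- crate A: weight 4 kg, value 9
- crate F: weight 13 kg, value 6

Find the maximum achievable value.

Treat it as a binary knapsack problem.
crate H + crate D + crate A: weight 4 + 8 + 4 = 16 ≤ 16, value 16 + 5 + 9 = 30.
crate H + crate G + crate A: weight 4 + 4 + 4 = 12 ≤ 16, value 16 + 6 + 9 = 31.
Best is crate H, crate G, and crate A with total value 31.

31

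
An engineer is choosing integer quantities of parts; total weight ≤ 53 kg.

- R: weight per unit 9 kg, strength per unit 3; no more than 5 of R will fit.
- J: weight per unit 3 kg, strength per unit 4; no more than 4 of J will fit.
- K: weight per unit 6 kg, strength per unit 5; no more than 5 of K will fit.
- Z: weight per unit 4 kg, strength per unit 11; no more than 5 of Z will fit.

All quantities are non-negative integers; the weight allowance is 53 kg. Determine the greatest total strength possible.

87

Take 3×J, 4×K, and 5×Z: weight 53 ≤ 53, strength 3·4 + 4·5 + 5·11 = 87.
Z has the best ratio (11/4) and is taken to its limit of 5; remaining capacity is filled optimally with the others.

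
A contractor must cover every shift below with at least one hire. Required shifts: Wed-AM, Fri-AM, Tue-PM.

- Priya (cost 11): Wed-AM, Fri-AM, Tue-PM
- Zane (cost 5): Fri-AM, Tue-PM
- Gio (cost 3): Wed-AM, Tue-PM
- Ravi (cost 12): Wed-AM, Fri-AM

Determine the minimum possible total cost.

This is an integer covering problem.
Choose Zane and Gio: together they cover Wed-AM, Fri-AM, Tue-PM — every shift.
Total cost: 5 + 3 = 8.
No cover costs less than 8.

8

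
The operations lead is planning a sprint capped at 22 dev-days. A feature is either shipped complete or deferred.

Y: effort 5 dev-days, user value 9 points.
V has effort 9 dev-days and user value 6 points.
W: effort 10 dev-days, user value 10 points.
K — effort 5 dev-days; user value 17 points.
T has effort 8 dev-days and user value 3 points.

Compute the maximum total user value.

36

Take Y, W, and K: effort 5 + 10 + 5 = 20 ≤ 22, user value 9 + 10 + 17 = 36.
No other feasible combination does better.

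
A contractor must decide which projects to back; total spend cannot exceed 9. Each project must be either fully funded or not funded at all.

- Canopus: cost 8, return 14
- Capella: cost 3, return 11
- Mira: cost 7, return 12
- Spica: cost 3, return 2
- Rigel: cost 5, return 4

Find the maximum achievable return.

15

Allowing fractional choices, the relaxed optimum would be about 21.5, but projects are indivisible.
Capella + Rigel: cost 3 + 5 = 8 ≤ 9, return 11 + 4 = 15.
Canopus: cost 8 ≤ 9, return 14.
Best is Capella and Rigel with total return 15.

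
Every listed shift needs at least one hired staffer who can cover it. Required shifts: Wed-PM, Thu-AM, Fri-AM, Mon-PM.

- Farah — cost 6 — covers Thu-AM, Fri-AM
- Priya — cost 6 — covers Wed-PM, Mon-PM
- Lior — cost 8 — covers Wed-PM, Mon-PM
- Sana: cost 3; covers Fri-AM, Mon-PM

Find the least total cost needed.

12

The greedy cost-per-new-shift heuristic would pick Sana, Farah, and Priya for 15, but a cheaper cover exists.
Choose Farah and Priya: together they cover Wed-PM, Thu-AM, Fri-AM, Mon-PM — every shift.
Total cost: 6 + 6 = 12.
No cover costs less than 12.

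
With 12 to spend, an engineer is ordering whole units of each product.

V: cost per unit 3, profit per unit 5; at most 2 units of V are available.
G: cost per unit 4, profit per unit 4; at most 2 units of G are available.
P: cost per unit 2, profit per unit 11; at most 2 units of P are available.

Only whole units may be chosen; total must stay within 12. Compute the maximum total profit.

32

This is a bounded integer knapsack.
Take 2×V and 2×P: cost 10 ≤ 12, profit 2·5 + 2·11 = 32.
P has the best ratio (11/2) and is taken to its limit of 2; remaining capacity is filled optimally with the others.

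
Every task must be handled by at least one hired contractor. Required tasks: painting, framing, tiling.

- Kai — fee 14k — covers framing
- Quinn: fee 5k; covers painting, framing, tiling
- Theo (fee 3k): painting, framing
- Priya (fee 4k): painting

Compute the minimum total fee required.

Quinn alone covers painting, framing, tiling — every task.
Total fee: 5.

5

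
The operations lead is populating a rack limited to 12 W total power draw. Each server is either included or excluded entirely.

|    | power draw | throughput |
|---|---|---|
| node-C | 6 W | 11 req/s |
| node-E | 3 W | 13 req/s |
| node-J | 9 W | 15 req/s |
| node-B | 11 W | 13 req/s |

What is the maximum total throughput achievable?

Treat it as a binary knapsack problem.
Allowing fractional choices, the relaxed optimum would be about 29.0, but servers are indivisible.
node-E + node-J: power draw 3 + 9 = 12 ≤ 12, throughput 13 + 15 = 28.
node-C + node-E: power draw 6 + 3 = 9 ≤ 12, throughput 11 + 13 = 24.
node-J: power draw 9 ≤ 12, throughput 15.
Best is node-E and node-J with total throughput 28.

28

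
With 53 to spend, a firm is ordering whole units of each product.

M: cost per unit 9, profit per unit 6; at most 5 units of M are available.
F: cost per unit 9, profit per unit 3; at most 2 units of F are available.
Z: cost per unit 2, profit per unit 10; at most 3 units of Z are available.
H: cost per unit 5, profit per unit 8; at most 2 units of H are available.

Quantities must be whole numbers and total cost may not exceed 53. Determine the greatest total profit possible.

70

Z has the best ratio (10/2); taking only Z gives at most 3×10 = 30 (stopped by the supply cap of 3).
Mixing does better — 4×M, 3×Z, and 2×H: cost 52 ≤ 53, profit 4·6 + 3·10 + 2·8 = 70.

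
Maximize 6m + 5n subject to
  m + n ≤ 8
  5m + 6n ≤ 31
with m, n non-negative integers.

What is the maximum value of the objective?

36

(m,n)=(6,0): 1·6+1·0=6≤8, 5·6+6·0=30≤31, objective 36.
(m,n)=(5,1): 1·5+1·1=6≤8, 5·5+6·1=31≤31, objective 35.
No feasible integer point exceeds 36.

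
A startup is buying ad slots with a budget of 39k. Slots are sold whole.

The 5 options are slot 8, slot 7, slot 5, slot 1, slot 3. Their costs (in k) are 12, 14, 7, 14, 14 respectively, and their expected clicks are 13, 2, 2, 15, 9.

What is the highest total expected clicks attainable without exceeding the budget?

This is a 0-1 knapsack instance.
slot 8 + slot 1: cost 12 + 14 = 26 ≤ 39, expected clicks 13 + 15 = 28.
slot 8 + slot 5 + slot 1: cost 12 + 7 + 14 = 33 ≤ 39, expected clicks 13 + 2 + 15 = 30.
Best is slot 8, slot 5, and slot 1 with total expected clicks 30.

30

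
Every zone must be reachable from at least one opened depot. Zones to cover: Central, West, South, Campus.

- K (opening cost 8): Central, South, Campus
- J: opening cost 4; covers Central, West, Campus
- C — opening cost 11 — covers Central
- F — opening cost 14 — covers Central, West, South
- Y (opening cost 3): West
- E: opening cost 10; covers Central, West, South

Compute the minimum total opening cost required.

11

The greedy cost-per-new-zone heuristic would pick J and K for 12, but a cheaper cover exists.
Choose K and Y: together they cover Central, West, South, Campus — every zone.
Total opening cost: 8 + 3 = 11.
No cover costs less than 11.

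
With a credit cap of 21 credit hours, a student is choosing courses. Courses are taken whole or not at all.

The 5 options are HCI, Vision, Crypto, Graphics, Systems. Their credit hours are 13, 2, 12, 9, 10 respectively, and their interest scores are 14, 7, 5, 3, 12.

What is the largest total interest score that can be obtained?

Allowing fractional choices, the relaxed optimum would be about 28.7, but courses are indivisible.
HCI + Vision: credit hours 13 + 2 = 15 ≤ 21, interest score 14 + 7 = 21.
Vision + Systems: credit hours 2 + 10 = 12 ≤ 21, interest score 7 + 12 = 19.
Vision + Graphics + Systems: credit hours 2 + 9 + 10 = 21 ≤ 21, interest score 7 + 3 + 12 = 22.
Best is Vision, Graphics, and Systems with total interest score 22.

22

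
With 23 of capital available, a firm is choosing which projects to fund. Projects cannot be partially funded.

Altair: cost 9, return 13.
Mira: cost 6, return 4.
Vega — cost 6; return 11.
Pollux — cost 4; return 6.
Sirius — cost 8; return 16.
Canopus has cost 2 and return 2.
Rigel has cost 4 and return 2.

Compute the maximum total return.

40

Allowing fractional choices, the relaxed optimum would be about 40.2, but projects are indivisible.
Altair + Pollux + Sirius + Canopus: cost 9 + 4 + 8 + 2 = 23 ≤ 23, return 13 + 6 + 16 + 2 = 37.
Altair + Vega + Sirius: cost 9 + 6 + 8 = 23 ≤ 23, return 13 + 11 + 16 = 40.
Vega + Pollux + Sirius + Canopus: cost 6 + 4 + 8 + 2 = 20 ≤ 23, return 11 + 6 + 16 + 2 = 35.
Best is Altair, Vega, and Sirius with total return 40.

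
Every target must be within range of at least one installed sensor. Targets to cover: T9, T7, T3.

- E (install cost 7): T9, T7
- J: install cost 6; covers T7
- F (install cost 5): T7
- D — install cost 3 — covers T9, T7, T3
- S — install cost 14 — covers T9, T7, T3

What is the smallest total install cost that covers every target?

D alone covers T9, T7, T3 — every target.
Total install cost: 3.

3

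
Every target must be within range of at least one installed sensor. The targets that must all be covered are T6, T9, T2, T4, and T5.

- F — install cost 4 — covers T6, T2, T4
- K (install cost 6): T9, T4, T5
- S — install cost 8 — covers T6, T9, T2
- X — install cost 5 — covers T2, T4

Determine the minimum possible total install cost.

10

Choose F and K: together they cover T6, T9, T2, T4, T5 — every target.
Total install cost: 4 + 6 = 10.
No cover costs less than 10.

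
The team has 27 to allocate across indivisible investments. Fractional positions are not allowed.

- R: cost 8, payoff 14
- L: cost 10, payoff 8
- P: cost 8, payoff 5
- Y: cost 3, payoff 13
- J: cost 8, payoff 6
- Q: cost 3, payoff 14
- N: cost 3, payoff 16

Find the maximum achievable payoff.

65

Take R, L, Y, Q, and N: cost 8 + 10 + 3 + 3 + 3 = 27 ≤ 27, payoff 14 + 8 + 13 + 14 + 16 = 65.
No other feasible combination does better.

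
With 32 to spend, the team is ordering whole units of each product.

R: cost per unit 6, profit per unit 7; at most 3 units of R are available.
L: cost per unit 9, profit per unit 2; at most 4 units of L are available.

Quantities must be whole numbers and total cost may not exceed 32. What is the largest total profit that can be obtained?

R has the best ratio (7/6); taking only R gives at most 3×7 = 21 (stopped by the supply cap of 3).
Mixing does better — 3×R and 1×L: cost 27 ≤ 32, profit 3·7 + 1·2 = 23.

23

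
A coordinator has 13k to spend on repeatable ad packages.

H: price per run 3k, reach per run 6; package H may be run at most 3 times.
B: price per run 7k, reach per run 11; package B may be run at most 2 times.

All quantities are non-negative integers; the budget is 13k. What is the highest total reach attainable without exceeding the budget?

This is a bounded integer knapsack.
3×H: price 9 ≤ 13, reach 3·6 = 18.
2×H and 1×B: price 13 ≤ 13, reach 2·6 + 1·11 = 23.
Best is 23.

23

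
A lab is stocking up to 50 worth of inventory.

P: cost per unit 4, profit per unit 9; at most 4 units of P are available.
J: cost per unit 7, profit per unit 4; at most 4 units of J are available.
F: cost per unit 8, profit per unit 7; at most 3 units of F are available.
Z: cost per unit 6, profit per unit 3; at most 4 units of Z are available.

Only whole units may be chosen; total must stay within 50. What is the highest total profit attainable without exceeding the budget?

61

Take 4×P, 1×J, and 3×F: cost 47 ≤ 50, profit 4·9 + 1·4 + 3·7 = 61.
P has the best ratio (9/4) and is taken to its limit of 4; remaining capacity is filled optimally with the others.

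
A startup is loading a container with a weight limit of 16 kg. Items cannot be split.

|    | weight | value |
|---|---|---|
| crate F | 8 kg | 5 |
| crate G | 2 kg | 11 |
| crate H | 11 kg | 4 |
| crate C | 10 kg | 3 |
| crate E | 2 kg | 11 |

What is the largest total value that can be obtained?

Allowing fractional choices, the relaxed optimum would be about 28.5, but items are indivisible.
crate F + crate G + crate E: weight 8 + 2 + 2 = 12 ≤ 16, value 5 + 11 + 11 = 27.
crate G + crate H + crate E: weight 2 + 11 + 2 = 15 ≤ 16, value 11 + 4 + 11 = 26.
crate G + crate C + crate E: weight 2 + 10 + 2 = 14 ≤ 16, value 11 + 3 + 11 = 25.
Best is crate F, crate G, and crate E with total value 27.

27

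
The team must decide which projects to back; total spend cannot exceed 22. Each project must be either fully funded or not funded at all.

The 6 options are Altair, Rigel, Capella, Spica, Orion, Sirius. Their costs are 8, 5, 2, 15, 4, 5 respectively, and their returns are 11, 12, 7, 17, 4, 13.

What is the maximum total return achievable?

43

Capella + Spica + Sirius: cost 2 + 15 + 5 = 22 ≤ 22, return 7 + 17 + 13 = 37.
Altair + Rigel + Orion + Sirius: cost 8 + 5 + 4 + 5 = 22 ≤ 22, return 11 + 12 + 4 + 13 = 40.
Altair + Rigel + Capella + Sirius: cost 8 + 5 + 2 + 5 = 20 ≤ 22, return 11 + 12 + 7 + 13 = 43.
Best is Altair, Rigel, Capella, and Sirius with total return 43.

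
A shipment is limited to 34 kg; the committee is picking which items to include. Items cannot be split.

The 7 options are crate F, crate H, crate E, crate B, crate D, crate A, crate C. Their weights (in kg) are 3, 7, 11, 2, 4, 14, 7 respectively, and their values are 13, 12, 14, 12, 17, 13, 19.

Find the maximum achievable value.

Treat it as a binary knapsack problem.
crate F + crate E + crate B + crate D + crate C: weight 3 + 11 + 2 + 4 + 7 = 27 ≤ 34, value 13 + 14 + 12 + 17 + 19 = 75.
crate F + crate H + crate E + crate D + crate C: weight 3 + 7 + 11 + 4 + 7 = 32 ≤ 34, value 13 + 12 + 14 + 17 + 19 = 75.
crate F + crate H + crate E + crate B + crate D + crate C: weight 3 + 7 + 11 + 2 + 4 + 7 = 34 ≤ 34, value 13 + 12 + 14 + 12 + 17 + 19 = 87.
Best is crate F, crate H, crate E, crate B, crate D, and crate C with total value 87.

87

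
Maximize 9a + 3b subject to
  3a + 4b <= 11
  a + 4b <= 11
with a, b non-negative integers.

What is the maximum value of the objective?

27

(a,b)=(3,0): 3·3+4·0=9≤11, 1·3+4·0=3≤11, objective 27.
(a,b)=(2,1): 3·2+4·1=10≤11, 1·2+4·1=6≤11, objective 21.
The best lattice point is (3,0), giving 27.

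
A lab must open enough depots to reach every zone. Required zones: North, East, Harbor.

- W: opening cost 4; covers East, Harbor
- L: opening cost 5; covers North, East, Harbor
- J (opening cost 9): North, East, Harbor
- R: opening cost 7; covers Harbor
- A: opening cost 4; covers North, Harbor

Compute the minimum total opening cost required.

L alone covers North, East, Harbor — every zone.
Total opening cost: 5.

5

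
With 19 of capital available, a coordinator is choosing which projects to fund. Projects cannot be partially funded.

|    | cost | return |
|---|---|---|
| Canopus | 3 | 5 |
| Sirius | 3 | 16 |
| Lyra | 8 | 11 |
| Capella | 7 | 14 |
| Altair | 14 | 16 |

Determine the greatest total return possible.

41

This is an integer program with binary decision variables.
Allowing fractional choices, the relaxed optimum would be about 43.2, but projects are indivisible.
Sirius + Lyra + Capella: cost 3 + 8 + 7 = 18 ≤ 19, return 16 + 11 + 14 = 41.
Canopus + Sirius + Capella: cost 3 + 3 + 7 = 13 ≤ 19, return 5 + 16 + 14 = 35.
Canopus + Sirius + Lyra: cost 3 + 3 + 8 = 14 ≤ 19, return 5 + 16 + 11 = 32.
Best is Sirius, Lyra, and Capella with total return 41.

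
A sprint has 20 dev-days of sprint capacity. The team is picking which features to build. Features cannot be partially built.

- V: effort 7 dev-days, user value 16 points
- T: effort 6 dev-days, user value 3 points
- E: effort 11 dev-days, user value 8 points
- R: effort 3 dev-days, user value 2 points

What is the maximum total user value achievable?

This is a 0-1 knapsack instance.
Allowing fractional choices, the relaxed optimum would be about 25.3, but features are indivisible.
V + E: effort 7 + 11 = 18 ≤ 20, user value 16 + 8 = 24.
V + T + R: effort 7 + 6 + 3 = 16 ≤ 20, user value 16 + 3 + 2 = 21.
V + T: effort 7 + 6 = 13 ≤ 20, user value 16 + 3 = 19.
Best is V and E with total user value 24.

24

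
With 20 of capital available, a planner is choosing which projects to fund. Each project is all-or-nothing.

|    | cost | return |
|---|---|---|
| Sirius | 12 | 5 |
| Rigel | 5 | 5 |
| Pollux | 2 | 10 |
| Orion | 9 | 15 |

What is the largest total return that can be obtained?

Allowing fractional choices, the relaxed optimum would be about 31.7, but projects are indivisible.
Pollux + Orion: cost 2 + 9 = 11 ≤ 20, return 10 + 15 = 25.
Rigel + Orion: cost 5 + 9 = 14 ≤ 20, return 5 + 15 = 20.
Rigel + Pollux + Orion: cost 5 + 2 + 9 = 16 ≤ 20, return 5 + 10 + 15 = 30.
Best is Rigel, Pollux, and Orion with total return 30.

30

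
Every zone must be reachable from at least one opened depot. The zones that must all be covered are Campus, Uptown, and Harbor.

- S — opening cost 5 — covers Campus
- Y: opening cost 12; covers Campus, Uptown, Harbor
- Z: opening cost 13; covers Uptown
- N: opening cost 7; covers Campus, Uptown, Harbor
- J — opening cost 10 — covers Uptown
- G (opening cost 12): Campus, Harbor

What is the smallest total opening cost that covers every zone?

N alone covers Campus, Uptown, Harbor — every zone.
Total opening cost: 7.
No cover costs less than 7.

7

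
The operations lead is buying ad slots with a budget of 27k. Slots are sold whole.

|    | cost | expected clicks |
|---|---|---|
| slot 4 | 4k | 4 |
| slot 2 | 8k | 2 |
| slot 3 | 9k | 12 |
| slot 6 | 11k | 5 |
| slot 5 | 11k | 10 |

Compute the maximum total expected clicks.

This is a 0-1 knapsack instance.
slot 3 + slot 5: cost 9 + 11 = 20 ≤ 27, expected clicks 12 + 10 = 22.
slot 4 + slot 3 + slot 5: cost 4 + 9 + 11 = 24 ≤ 27, expected clicks 4 + 12 + 10 = 26.
slot 4 + slot 3 + slot 6: cost 4 + 9 + 11 = 24 ≤ 27, expected clicks 4 + 12 + 5 = 21.
Best is slot 4, slot 3, and slot 5 with total expected clicks 26.

26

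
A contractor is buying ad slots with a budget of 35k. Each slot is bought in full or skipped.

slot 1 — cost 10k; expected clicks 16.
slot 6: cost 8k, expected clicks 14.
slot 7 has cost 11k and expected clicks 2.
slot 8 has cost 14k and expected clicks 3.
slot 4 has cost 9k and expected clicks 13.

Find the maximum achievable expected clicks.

43

Take slot 1, slot 6, and slot 4: cost 10 + 8 + 9 = 27 ≤ 35, expected clicks 16 + 14 + 13 = 43.
No other feasible combination does better.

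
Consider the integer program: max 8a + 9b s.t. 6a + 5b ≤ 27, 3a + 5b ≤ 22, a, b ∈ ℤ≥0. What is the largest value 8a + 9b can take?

43

Relaxing integrality, the LP optimum is 43.93 at (a,b) = (1.67, 3.4), which is not an integer point.
(a,b)=(2,3): 6·2+5·3=27≤27, 3·2+5·3=21≤22, objective 43.
(a,b)=(0,4): 6·0+5·4=20≤27, 3·0+5·4=20≤22, objective 36.
(a,b)=(1,3): 6·1+5·3=21≤27, 3·1+5·3=18≤22, objective 35.
No feasible integer point exceeds 43.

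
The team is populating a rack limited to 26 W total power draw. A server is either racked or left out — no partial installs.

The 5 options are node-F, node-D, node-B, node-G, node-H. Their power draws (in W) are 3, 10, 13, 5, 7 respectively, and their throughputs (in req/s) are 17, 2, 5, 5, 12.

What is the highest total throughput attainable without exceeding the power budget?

node-F + node-G + node-H: power draw 3 + 5 + 7 = 15 ≤ 26, throughput 17 + 5 + 12 = 34.
node-F + node-B + node-H: power draw 3 + 13 + 7 = 23 ≤ 26, throughput 17 + 5 + 12 = 34.
node-F + node-D + node-G + node-H: power draw 3 + 10 + 5 + 7 = 25 ≤ 26, throughput 17 + 2 + 5 + 12 = 36.
Best is node-F, node-D, node-G, and node-H with total throughput 36.

36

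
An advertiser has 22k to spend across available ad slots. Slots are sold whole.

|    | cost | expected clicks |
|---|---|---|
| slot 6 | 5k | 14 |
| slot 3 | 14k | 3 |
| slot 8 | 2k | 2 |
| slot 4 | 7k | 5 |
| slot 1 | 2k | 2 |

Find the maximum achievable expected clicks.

23

slot 6 + slot 4 + slot 1: cost 5 + 7 + 2 = 14 ≤ 22, expected clicks 14 + 5 + 2 = 21.
slot 6 + slot 8 + slot 4: cost 5 + 2 + 7 = 14 ≤ 22, expected clicks 14 + 2 + 5 = 21.
slot 6 + slot 8 + slot 4 + slot 1: cost 5 + 2 + 7 + 2 = 16 ≤ 22, expected clicks 14 + 2 + 5 + 2 = 23.
Best is slot 6, slot 8, slot 4, and slot 1 with total expected clicks 23.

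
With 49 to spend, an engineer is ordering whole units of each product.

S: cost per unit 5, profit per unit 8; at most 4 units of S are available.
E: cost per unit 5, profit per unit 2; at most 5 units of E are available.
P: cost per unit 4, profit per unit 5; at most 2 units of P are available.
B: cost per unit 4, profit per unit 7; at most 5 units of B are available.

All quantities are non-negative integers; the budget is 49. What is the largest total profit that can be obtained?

77

This is a bounded integer knapsack.
4×S, 2×P, and 5×B: cost 48 ≤ 49, profit 4·8 + 2·5 + 5·7 = 77.
4×S, 1×E, 1×P, and 5×B: cost 49 ≤ 49, profit 4·8 + 1·2 + 1·5 + 5·7 = 74.
Best is 77.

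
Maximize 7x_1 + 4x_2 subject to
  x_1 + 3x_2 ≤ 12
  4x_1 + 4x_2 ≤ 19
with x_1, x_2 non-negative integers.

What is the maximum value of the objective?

28

The continuous relaxation peaks at (4.75, 0) with value 33.25; rounding to a feasible lattice point costs some objective.
(x_1,x_2)=(4,0): 1·4+3·0=4≤12, 4·4+4·0=16≤19, objective 28.
(x_1,x_2)=(3,1): 1·3+3·1=6≤12, 4·3+4·1=16≤19, objective 25.
(x_1,x_2)=(3,0): 1·3+3·0=3≤12, 4·3+4·0=12≤19, objective 21.
No feasible integer point exceeds 28.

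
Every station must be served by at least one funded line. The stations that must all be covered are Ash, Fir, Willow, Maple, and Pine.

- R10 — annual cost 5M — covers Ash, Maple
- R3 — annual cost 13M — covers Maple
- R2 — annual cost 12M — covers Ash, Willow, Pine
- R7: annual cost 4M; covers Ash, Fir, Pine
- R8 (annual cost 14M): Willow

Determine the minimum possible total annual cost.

21

Choose R10, R2, and R7: together they cover Ash, Fir, Willow, Maple, Pine — every station.
Total annual cost: 5 + 12 + 4 = 21.
No cover costs less than 21.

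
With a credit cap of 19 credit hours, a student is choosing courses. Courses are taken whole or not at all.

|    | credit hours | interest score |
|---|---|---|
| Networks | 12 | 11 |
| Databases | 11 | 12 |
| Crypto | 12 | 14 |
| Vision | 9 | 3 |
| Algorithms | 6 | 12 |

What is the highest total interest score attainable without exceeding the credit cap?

Databases + Algorithms: credit hours 11 + 6 = 17 ≤ 19, interest score 12 + 12 = 24.
Crypto + Algorithms: credit hours 12 + 6 = 18 ≤ 19, interest score 14 + 12 = 26.
Networks + Algorithms: credit hours 12 + 6 = 18 ≤ 19, interest score 11 + 12 = 23.
Best is Crypto and Algorithms with total interest score 26.

26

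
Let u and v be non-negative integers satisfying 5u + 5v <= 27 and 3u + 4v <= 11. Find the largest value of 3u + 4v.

11

(u,v)=(1,2): 5·1+5·2=15≤27, 3·1+4·2=11≤11, objective 11.
(u,v)=(2,1): 5·2+5·1=15≤27, 3·2+4·1=10≤11, objective 10.
(u,v)=(0,2): 5·0+5·2=10≤27, 3·0+4·2=8≤11, objective 8.
Maximum is 11 at (u,v)=(1,2).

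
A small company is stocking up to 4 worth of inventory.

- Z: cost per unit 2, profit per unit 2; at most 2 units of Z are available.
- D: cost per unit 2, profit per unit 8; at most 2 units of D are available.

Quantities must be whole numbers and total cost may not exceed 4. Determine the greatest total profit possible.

16

D has the best ratio (8/2); taking only D gives at most 2×8 = 16 (stopped by the cost limit).
Optimal: 2×D: cost 4 ≤ 4, profit 2·8 = 16.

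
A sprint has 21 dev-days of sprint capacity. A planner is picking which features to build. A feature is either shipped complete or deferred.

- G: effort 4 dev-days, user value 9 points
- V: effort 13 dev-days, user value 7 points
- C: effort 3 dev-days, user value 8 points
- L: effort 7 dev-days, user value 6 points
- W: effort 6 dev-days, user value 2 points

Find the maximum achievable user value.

25

This is a 0-1 knapsack instance.
Allowing fractional choices, the relaxed optimum would be about 26.8, but features are indivisible.
G + C + L: effort 4 + 3 + 7 = 14 ≤ 21, user value 9 + 8 + 6 = 23.
G + V + C: effort 4 + 13 + 3 = 20 ≤ 21, user value 9 + 7 + 8 = 24.
G + C + L + W: effort 4 + 3 + 7 + 6 = 20 ≤ 21, user value 9 + 8 + 6 + 2 = 25.
Best is G, C, L, and W with total user value 25.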